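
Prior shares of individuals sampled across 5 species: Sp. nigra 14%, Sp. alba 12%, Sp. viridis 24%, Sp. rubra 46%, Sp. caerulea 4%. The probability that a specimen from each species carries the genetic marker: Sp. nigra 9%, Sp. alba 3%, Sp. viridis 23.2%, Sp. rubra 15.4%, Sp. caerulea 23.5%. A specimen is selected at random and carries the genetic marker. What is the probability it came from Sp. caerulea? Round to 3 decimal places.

0.062

Unnormalized posteriors (prior × likelihood):
  Sp. nigra: 0.14 × 0.09 = 0.0126
  Sp. alba: 0.12 × 0.03 = 0.0036
  Sp. viridis: 0.24 × 0.232 = 0.05568
  Sp. rubra: 0.46 × 0.154 = 0.07084
  Sp. caerulea: 0.04 × 0.235 = 0.0094
Normalizing constant = 0.15212.
P(Sp. caerulea | evidence) = 0.0094 / 0.15212 ≈ 0.062.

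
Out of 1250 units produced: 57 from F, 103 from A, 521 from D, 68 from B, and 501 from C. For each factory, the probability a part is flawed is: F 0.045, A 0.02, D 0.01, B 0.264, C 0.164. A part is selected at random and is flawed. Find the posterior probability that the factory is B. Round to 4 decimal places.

0.1633

Prior × likelihood for each hypothesis:
  F: 0.0456 × 0.045 = 0.002052
  A: 0.0824 × 0.02 = 0.001648
  D: 0.4168 × 0.01 = 0.004168
  B: 0.0544 × 0.264 = 0.0143616
  C: 0.4008 × 0.164 = 0.0657312
Normalizing constant = 0.0879608.
P(B | evidence) = 0.0143616 / 0.0879608 ≈ 0.1633.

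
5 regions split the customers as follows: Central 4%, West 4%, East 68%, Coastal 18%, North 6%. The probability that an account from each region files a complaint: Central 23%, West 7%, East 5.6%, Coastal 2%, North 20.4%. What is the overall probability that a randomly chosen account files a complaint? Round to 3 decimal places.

Prior × likelihood for each hypothesis:
  Central: 0.04 × 0.23 = 0.0092
  West: 0.04 × 0.07 = 0.0028
  East: 0.68 × 0.056 = 0.03808
  Coastal: 0.18 × 0.02 = 0.0036
  North: 0.06 × 0.204 = 0.01224
P(complaint) = 0.0092 + 0.0028 + 0.03808 + 0.0036 + 0.01224 = 0.06592 → 0.066.

0.066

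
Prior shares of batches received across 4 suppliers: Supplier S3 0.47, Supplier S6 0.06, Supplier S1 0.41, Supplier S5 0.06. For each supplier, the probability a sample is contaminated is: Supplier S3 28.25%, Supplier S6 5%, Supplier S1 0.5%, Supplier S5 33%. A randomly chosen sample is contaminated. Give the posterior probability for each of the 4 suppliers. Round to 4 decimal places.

Supplier S3 0.8423, Supplier S6 0.0190, Supplier S1 0.0130, Supplier S5 0.1256

By Bayes' rule, posterior ∝ prior × likelihood:
  Supplier S3: 0.47 × 0.2825 = 0.132775
  Supplier S6: 0.06 × 0.05 = 0.003
  Supplier S1: 0.41 × 0.005 = 0.00205
  Supplier S5: 0.06 × 0.33 = 0.0198
Sum = 0.157625.
P(Supplier S3 | contaminated) = 0.132775/0.157625 ≈ 0.8423
P(Supplier S6 | contaminated) = 0.003/0.157625 ≈ 0.0190
P(Supplier S1 | contaminated) = 0.00205/0.157625 ≈ 0.0130
P(Supplier S5 | contaminated) = 0.0198/0.157625 ≈ 0.1256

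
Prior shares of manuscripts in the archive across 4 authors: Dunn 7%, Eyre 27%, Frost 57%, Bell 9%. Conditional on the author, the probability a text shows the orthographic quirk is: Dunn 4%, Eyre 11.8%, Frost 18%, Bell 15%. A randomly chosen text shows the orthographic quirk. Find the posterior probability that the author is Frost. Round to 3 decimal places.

0.681

By Bayes' rule, posterior ∝ prior × likelihood:
  Dunn: 0.07 × 0.04 = 0.0028
  Eyre: 0.27 × 0.118 = 0.03186
  Frost: 0.57 × 0.18 = 0.1026
  Bell: 0.09 × 0.15 = 0.0135
Sum = 0.15076.
P(Frost | evidence) = 0.1026 / 0.15076 ≈ 0.681.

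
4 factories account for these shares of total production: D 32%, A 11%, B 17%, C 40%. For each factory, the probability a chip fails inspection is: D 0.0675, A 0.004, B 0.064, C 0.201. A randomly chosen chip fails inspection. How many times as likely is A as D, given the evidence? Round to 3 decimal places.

Compute prior × likelihood for every hypothesis:
  D: 0.32 × 0.0675 = 0.0216
  A: 0.11 × 0.004 = 0.00044
  B: 0.17 × 0.064 = 0.01088
  C: 0.4 × 0.201 = 0.0804
Normalizing constant = 0.11332.
The ratio is 0.00044 / 0.0216 (the normalizer cancels) = 0.020.

0.020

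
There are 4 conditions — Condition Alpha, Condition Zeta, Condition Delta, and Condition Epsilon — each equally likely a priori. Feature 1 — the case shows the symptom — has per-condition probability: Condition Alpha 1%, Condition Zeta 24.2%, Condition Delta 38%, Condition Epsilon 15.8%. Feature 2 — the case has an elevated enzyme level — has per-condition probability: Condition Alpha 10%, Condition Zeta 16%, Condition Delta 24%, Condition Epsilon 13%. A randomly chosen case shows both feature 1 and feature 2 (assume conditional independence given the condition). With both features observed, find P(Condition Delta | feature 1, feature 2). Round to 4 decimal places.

0.6021

Since the prior is uniform, the posterior is proportional to the likelihood:
  Condition Alpha: 0.01 × 0.1 = 0.001
  Condition Zeta: 0.242 × 0.16 = 0.03872
  Condition Delta: 0.38 × 0.24 = 0.0912
  Condition Epsilon: 0.158 × 0.13 = 0.02054
Normalizing constant = 0.15146.
P(Condition Delta | evidence) = 0.0912 / 0.15146 ≈ 0.6021.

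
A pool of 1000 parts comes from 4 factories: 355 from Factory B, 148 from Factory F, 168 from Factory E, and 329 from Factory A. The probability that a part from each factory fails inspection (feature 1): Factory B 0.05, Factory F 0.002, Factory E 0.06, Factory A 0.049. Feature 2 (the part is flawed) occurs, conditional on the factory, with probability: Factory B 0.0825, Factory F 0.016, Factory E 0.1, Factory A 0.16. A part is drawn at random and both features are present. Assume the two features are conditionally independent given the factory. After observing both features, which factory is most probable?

Factory A

Prior × likelihood for each hypothesis:
  Factory B: 0.355 × 0.05 × 0.0825 = 0.001464375
  Factory F: 0.148 × 0.002 × 0.016 = 0.000004736
  Factory E: 0.168 × 0.06 × 0.1 = 0.001008
  Factory A: 0.329 × 0.049 × 0.16 = 0.00257936
Normalizing constant = 0.005056471.
Largest term belongs to Factory A, so Factory A is most probable.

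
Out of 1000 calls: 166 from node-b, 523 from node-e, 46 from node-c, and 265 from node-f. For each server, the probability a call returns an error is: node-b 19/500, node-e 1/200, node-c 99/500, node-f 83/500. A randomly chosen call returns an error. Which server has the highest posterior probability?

Prior × likelihood for each hypothesis:
  node-b: 0.166 × 0.038 = 0.006308
  node-e: 0.523 × 0.005 = 0.002615
  node-c: 0.046 × 0.198 = 0.009108
  node-f: 0.265 × 0.166 = 0.04399
Normalizing constant = 0.062021.
Largest term belongs to node-f, so node-f is most probable.

node-f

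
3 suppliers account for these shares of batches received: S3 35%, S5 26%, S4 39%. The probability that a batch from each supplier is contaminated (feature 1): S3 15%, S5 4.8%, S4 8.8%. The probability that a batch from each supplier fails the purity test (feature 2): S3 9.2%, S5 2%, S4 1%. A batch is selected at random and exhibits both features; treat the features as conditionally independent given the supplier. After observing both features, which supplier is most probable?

S3

Unnormalized posteriors (prior × likelihood):
  S3: 0.35 × 0.15 × 0.092 = 0.00483
  S5: 0.26 × 0.048 × 0.02 = 0.0002496
  S4: 0.39 × 0.088 × 0.01 = 0.0003432
Sum = 0.0054228.
Largest term belongs to S3, so S3 is most probable.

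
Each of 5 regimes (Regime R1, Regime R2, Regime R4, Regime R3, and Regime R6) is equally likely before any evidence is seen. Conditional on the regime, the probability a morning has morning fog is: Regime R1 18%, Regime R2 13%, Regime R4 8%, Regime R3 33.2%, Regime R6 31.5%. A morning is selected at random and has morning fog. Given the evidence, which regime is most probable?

Regime R3

Since the prior is uniform, the posterior is proportional to the likelihood:
  Regime R1: 0.18
  Regime R2: 0.13
  Regime R4: 0.08
  Regime R3: 0.332
  Regime R6: 0.315
Sum = 1.037.
Largest term belongs to Regime R3, so Regime R3 is most probable.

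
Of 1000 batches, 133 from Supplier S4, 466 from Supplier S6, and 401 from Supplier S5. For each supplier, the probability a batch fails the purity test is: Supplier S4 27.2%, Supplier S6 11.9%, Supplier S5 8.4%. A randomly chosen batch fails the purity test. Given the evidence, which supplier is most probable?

Supplier S6

Compute prior × likelihood for every hypothesis:
  Supplier S4: 0.133 × 0.272 = 0.036176
  Supplier S6: 0.466 × 0.119 = 0.055454
  Supplier S5: 0.401 × 0.084 = 0.033684
Sum = 0.125314.
Largest term belongs to Supplier S6, so Supplier S6 is most probable.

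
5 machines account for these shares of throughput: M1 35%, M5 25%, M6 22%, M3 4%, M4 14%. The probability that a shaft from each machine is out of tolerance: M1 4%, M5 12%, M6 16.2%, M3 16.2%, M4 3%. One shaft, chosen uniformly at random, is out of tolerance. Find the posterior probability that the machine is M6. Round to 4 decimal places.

0.3946

Unnormalized posteriors (prior × likelihood):
  M1: 0.35 × 0.04 = 0.014
  M5: 0.25 × 0.12 = 0.03
  M6: 0.22 × 0.162 = 0.03564
  M3: 0.04 × 0.162 = 0.00648
  M4: 0.14 × 0.03 = 0.0042
Normalizing constant = 0.09032.
P(M6 | evidence) = 0.03564 / 0.09032 ≈ 0.3946.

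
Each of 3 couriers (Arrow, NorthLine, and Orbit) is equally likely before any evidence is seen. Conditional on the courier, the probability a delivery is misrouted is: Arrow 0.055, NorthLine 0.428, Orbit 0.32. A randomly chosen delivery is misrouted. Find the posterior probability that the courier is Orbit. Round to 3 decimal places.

0.399

Since the prior is uniform, the posterior is proportional to the likelihood:
  Arrow: 0.055
  NorthLine: 0.428
  Orbit: 0.32
Normalizing constant = 0.803.
P(Orbit | evidence) = 0.32 / 0.803 ≈ 0.399.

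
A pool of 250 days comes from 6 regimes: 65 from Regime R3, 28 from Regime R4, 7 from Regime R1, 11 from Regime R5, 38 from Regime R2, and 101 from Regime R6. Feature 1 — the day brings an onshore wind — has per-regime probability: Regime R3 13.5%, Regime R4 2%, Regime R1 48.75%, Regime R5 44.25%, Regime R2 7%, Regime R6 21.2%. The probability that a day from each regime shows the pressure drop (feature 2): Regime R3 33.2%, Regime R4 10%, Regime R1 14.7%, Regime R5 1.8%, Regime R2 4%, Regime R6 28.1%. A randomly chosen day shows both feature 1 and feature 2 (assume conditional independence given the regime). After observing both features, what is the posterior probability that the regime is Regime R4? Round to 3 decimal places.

0.006

Compute prior × likelihood for every hypothesis:
  Regime R3: 0.26 × 0.135 × 0.332 = 0.0116532
  Regime R4: 0.112 × 0.02 × 0.1 = 0.000224
  Regime R1: 0.028 × 0.4875 × 0.147 = 0.00200655
  Regime R5: 0.044 × 0.4425 × 0.018 = 0.00035046
  Regime R2: 0.152 × 0.07 × 0.04 = 0.0004256
  Regime R6: 0.404 × 0.212 × 0.281 = 0.024067088
Total = 0.038726898.
P(Regime R4 | evidence) = 0.000224 / 0.038726898 ≈ 0.006.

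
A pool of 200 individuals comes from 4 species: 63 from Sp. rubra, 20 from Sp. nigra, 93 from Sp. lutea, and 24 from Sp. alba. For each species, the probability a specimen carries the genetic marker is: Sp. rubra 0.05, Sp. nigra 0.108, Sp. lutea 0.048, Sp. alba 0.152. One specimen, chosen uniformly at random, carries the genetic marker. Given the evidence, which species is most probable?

Compute prior × likelihood for every hypothesis:
  Sp. rubra: 0.315 × 0.05 = 0.01575
  Sp. nigra: 0.1 × 0.108 = 0.0108
  Sp. lutea: 0.465 × 0.048 = 0.02232
  Sp. alba: 0.12 × 0.152 = 0.01824
Normalizing constant = 0.06711.
Largest term belongs to Sp. lutea, so Sp. lutea is most probable.

Sp. lutea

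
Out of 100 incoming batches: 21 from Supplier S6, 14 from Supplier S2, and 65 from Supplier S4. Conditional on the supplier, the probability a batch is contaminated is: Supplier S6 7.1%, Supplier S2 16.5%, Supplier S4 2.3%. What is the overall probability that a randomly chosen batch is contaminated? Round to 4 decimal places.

0.0530

Unnormalized posteriors (prior × likelihood):
  Supplier S6: 0.21 × 0.071 = 0.01491
  Supplier S2: 0.14 × 0.165 = 0.0231
  Supplier S4: 0.65 × 0.023 = 0.01495
P(contaminated) = 0.01491 + 0.0231 + 0.01495 = 0.05296 → 0.0530.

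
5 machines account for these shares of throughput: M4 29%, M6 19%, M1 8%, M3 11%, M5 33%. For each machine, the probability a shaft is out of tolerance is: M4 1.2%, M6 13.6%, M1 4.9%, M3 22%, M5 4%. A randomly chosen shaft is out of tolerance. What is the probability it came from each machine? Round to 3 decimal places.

Prior × likelihood for each hypothesis:
  M4: 0.29 × 0.012 = 0.00348
  M6: 0.19 × 0.136 = 0.02584
  M1: 0.08 × 0.049 = 0.00392
  M3: 0.11 × 0.22 = 0.0242
  M5: 0.33 × 0.04 = 0.0132
Normalizing constant = 0.07064.
P(M4 | oversize) = 0.00348/0.07064 ≈ 0.049
P(M6 | oversize) = 0.02584/0.07064 ≈ 0.366
P(M1 | oversize) = 0.00392/0.07064 ≈ 0.055
P(M3 | oversize) = 0.0242/0.07064 ≈ 0.343
P(M5 | oversize) = 0.0132/0.07064 ≈ 0.187
(Check: 0.049+0.366+0.055+0.343+0.187 = 1.000.)

M4 0.049, M6 0.366, M1 0.055, M3 0.343, M5 0.187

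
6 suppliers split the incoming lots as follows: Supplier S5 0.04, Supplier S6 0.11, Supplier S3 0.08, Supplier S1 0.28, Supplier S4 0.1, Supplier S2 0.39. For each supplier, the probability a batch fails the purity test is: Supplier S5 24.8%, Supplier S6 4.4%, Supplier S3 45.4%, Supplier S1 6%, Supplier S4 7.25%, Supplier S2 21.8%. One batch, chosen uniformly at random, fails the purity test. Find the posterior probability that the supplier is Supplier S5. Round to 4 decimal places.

0.0619

Prior × likelihood for each hypothesis:
  Supplier S5: 0.04 × 0.248 = 0.00992
  Supplier S6: 0.11 × 0.044 = 0.00484
  Supplier S3: 0.08 × 0.454 = 0.03632
  Supplier S1: 0.28 × 0.06 = 0.0168
  Supplier S4: 0.1 × 0.0725 = 0.00725
  Supplier S2: 0.39 × 0.218 = 0.08502
Normalizing constant = 0.16015.
P(Supplier S5 | evidence) = 0.00992 / 0.16015 ≈ 0.0619.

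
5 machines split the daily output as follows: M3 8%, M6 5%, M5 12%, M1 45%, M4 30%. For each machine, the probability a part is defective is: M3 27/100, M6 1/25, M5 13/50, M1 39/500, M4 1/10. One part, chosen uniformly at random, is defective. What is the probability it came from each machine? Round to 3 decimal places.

Unnormalized posteriors (prior × likelihood):
  M3: 0.08 × 0.27 = 0.0216
  M6: 0.05 × 0.04 = 0.002
  M5: 0.12 × 0.26 = 0.0312
  M1: 0.45 × 0.078 = 0.0351
  M4: 0.3 × 0.1 = 0.03
Total = 0.1199.
P(M3 | defective) = 0.0216/0.1199 ≈ 0.180
P(M6 | defective) = 0.002/0.1199 ≈ 0.017
P(M5 | defective) = 0.0312/0.1199 ≈ 0.260
P(M1 | defective) = 0.0351/0.1199 ≈ 0.293
P(M4 | defective) = 0.03/0.1199 ≈ 0.250

M3 0.180, M6 0.017, M5 0.260, M1 0.293, M4 0.250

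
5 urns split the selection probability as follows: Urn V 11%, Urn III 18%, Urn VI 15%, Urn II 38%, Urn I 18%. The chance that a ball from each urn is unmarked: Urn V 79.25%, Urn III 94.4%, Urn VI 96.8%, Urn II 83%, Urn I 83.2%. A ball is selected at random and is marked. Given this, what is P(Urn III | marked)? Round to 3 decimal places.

Taking complements, P(marked | each) = Urn V 0.2075, Urn III 0.056, Urn VI 0.032, Urn II 0.17, Urn I 0.168.
Prior × likelihood for each hypothesis:
  Urn V: 0.11 × 0.2075 = 0.022825
  Urn III: 0.18 × 0.056 = 0.01008
  Urn VI: 0.15 × 0.032 = 0.0048
  Urn II: 0.38 × 0.17 = 0.0646
  Urn I: 0.18 × 0.168 = 0.03024
Total = 0.132545.
P(Urn III | evidence) = 0.01008 / 0.132545 ≈ 0.076.

0.076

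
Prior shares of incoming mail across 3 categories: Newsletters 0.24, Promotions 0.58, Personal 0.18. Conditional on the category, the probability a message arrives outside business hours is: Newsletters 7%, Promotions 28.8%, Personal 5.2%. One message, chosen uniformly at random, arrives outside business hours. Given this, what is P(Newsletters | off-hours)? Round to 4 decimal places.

0.0870

Prior × likelihood for each hypothesis:
  Newsletters: 0.24 × 0.07 = 0.0168
  Promotions: 0.58 × 0.288 = 0.16704
  Personal: 0.18 × 0.052 = 0.00936
Normalizing constant = 0.1932.
P(Newsletters | evidence) = 0.0168 / 0.1932 ≈ 0.0870.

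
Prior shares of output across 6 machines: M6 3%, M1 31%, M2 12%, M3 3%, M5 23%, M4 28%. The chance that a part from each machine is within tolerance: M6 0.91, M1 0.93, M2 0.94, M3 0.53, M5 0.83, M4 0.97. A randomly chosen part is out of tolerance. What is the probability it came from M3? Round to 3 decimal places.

Taking complements, P(oversize | each) = M6 0.09, M1 0.07, M2 0.06, M3 0.47, M5 0.17, M4 0.03.
Unnormalized posteriors (prior × likelihood):
  M6: 0.03 × 0.09 = 0.0027
  M1: 0.31 × 0.07 = 0.0217
  M2: 0.12 × 0.06 = 0.0072
  M3: 0.03 × 0.47 = 0.0141
  M5: 0.23 × 0.17 = 0.0391
  M4: 0.28 × 0.03 = 0.0084
Normalizing constant = 0.0932.
P(M3 | evidence) = 0.0141 / 0.0932 ≈ 0.151.

0.151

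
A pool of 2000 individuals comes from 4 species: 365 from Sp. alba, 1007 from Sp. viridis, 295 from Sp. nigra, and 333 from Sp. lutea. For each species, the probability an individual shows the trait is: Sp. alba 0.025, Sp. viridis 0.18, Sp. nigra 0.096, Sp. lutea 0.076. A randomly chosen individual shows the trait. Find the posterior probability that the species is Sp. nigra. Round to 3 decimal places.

Unnormalized posteriors (prior × likelihood):
  Sp. alba: 0.1825 × 0.025 = 0.0045625
  Sp. viridis: 0.5035 × 0.18 = 0.09063
  Sp. nigra: 0.1475 × 0.096 = 0.01416
  Sp. lutea: 0.1665 × 0.076 = 0.012654
Sum = 0.1220065.
P(Sp. nigra | evidence) = 0.01416 / 0.1220065 ≈ 0.116.

0.116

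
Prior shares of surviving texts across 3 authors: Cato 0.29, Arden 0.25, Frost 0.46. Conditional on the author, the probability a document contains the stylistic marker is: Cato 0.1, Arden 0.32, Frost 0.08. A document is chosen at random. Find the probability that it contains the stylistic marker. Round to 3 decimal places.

Prior × likelihood for each hypothesis:
  Cato: 0.29 × 0.1 = 0.029
  Arden: 0.25 × 0.32 = 0.08
  Frost: 0.46 × 0.08 = 0.0368
P(marker) = 0.029 + 0.08 + 0.0368 = 0.1458 → 0.146.

0.146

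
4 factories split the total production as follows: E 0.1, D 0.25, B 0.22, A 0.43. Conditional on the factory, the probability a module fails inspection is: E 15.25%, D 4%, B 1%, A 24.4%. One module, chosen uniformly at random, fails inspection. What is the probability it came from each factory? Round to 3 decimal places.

By Bayes' rule, posterior ∝ prior × likelihood:
  E: 0.1 × 0.1525 = 0.01525
  D: 0.25 × 0.04 = 0.01
  B: 0.22 × 0.01 = 0.0022
  A: 0.43 × 0.244 = 0.10492
Sum = 0.13237.
P(E | nonconforming) = 0.01525/0.13237 ≈ 0.115
P(D | nonconforming) = 0.01/0.13237 ≈ 0.076
P(B | nonconforming) = 0.0022/0.13237 ≈ 0.017
P(A | nonconforming) = 0.10492/0.13237 ≈ 0.793

E 0.115, D 0.076, B 0.017, A 0.793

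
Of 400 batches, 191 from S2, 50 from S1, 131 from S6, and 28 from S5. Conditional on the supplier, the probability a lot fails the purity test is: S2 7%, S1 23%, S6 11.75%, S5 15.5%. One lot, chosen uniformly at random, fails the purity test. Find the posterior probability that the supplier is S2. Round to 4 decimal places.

By Bayes' rule, posterior ∝ prior × likelihood:
  S2: 0.4775 × 0.07 = 0.033425
  S1: 0.125 × 0.23 = 0.02875
  S6: 0.3275 × 0.1175 = 0.03848125
  S5: 0.07 × 0.155 = 0.01085
Total = 0.11150625.
P(S2 | evidence) = 0.033425 / 0.11150625 ≈ 0.2998.

0.2998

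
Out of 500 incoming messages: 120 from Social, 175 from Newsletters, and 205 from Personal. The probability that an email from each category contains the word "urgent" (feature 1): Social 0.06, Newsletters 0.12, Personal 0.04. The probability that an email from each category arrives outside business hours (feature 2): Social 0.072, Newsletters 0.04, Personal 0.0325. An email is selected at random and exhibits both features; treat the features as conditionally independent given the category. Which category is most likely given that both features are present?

Prior × likelihood for each hypothesis:
  Social: 0.24 × 0.06 × 0.072 = 0.0010368
  Newsletters: 0.35 × 0.12 × 0.04 = 0.00168
  Personal: 0.41 × 0.04 × 0.0325 = 0.000533
Normalizing constant = 0.0032498.
Largest term belongs to Newsletters, so Newsletters is most probable.

Newsletters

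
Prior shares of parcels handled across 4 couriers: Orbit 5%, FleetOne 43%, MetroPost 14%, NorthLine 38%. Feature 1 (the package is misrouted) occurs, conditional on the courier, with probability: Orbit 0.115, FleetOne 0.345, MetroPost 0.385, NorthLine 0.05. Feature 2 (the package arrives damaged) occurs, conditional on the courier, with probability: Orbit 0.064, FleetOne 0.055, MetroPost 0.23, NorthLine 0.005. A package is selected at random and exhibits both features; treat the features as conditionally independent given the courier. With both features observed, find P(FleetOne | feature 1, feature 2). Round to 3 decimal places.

Compute prior × likelihood for every hypothesis:
  Orbit: 0.05 × 0.115 × 0.064 = 0.000368
  FleetOne: 0.43 × 0.345 × 0.055 = 0.00815925
  MetroPost: 0.14 × 0.385 × 0.23 = 0.012397
  NorthLine: 0.38 × 0.05 × 0.005 = 0.000095
Total = 0.02101925.
P(FleetOne | evidence) = 0.00815925 / 0.02101925 ≈ 0.388.

0.388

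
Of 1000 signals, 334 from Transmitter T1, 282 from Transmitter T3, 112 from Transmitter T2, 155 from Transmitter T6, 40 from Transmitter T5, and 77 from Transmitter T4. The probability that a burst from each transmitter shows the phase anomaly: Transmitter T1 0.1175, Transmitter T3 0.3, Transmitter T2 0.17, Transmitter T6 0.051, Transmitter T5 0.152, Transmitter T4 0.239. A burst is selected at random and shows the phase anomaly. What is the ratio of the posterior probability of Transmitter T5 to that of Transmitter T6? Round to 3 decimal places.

0.769

By Bayes' rule, posterior ∝ prior × likelihood:
  Transmitter T1: 0.334 × 0.1175 = 0.039245
  Transmitter T3: 0.282 × 0.3 = 0.0846
  Transmitter T2: 0.112 × 0.17 = 0.01904
  Transmitter T6: 0.155 × 0.051 = 0.007905
  Transmitter T5: 0.04 × 0.152 = 0.00608
  Transmitter T4: 0.077 × 0.239 = 0.018403
Normalizing constant = 0.175273.
The ratio is 0.00608 / 0.007905 (the normalizer cancels) = 0.769.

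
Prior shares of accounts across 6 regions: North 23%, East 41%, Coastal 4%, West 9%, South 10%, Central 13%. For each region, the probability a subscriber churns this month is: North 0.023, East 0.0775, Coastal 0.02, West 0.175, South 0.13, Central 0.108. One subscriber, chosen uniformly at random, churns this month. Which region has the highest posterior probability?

Unnormalized posteriors (prior × likelihood):
  North: 0.23 × 0.023 = 0.00529
  East: 0.41 × 0.0775 = 0.031775
  Coastal: 0.04 × 0.02 = 0.0008
  West: 0.09 × 0.175 = 0.01575
  South: 0.1 × 0.13 = 0.013
  Central: 0.13 × 0.108 = 0.01404
Total = 0.080655.
Largest term belongs to East, so East is most probable.

East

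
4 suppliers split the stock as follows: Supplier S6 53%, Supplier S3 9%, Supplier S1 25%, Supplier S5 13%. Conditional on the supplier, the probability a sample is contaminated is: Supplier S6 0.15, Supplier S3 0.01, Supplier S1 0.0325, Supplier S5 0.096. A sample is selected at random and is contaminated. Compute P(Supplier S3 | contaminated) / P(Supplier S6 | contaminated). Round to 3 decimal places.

0.011

Unnormalized posteriors (prior × likelihood):
  Supplier S6: 0.53 × 0.15 = 0.0795
  Supplier S3: 0.09 × 0.01 = 0.0009
  Supplier S1: 0.25 × 0.0325 = 0.008125
  Supplier S5: 0.13 × 0.096 = 0.01248
Normalizing constant = 0.101005.
The ratio is 0.0009 / 0.0795 (the normalizer cancels) = 0.011.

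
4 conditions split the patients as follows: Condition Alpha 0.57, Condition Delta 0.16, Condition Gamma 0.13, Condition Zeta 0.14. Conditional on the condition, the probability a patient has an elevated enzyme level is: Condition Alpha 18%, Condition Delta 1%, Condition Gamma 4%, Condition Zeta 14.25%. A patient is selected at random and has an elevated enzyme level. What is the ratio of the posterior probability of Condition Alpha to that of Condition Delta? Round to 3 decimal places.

Prior × likelihood for each hypothesis:
  Condition Alpha: 0.57 × 0.18 = 0.1026
  Condition Delta: 0.16 × 0.01 = 0.0016
  Condition Gamma: 0.13 × 0.04 = 0.0052
  Condition Zeta: 0.14 × 0.1425 = 0.01995
Normalizing constant = 0.12935.
The ratio is 0.1026 / 0.0016 (the normalizer cancels) = 64.125.

64.125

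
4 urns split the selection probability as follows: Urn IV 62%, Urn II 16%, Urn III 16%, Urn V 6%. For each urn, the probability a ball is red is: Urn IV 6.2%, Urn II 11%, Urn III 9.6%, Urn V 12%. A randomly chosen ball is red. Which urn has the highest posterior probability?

Urn IV

Compute prior × likelihood for every hypothesis:
  Urn IV: 0.62 × 0.062 = 0.03844
  Urn II: 0.16 × 0.11 = 0.0176
  Urn III: 0.16 × 0.096 = 0.01536
  Urn V: 0.06 × 0.12 = 0.0072
Sum = 0.0786.
Largest term belongs to Urn IV, so Urn IV is most probable.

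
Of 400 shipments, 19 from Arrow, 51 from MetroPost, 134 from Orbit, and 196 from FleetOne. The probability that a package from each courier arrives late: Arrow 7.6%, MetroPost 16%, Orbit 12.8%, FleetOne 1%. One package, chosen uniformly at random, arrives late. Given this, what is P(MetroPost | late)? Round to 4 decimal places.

0.2842

Compute prior × likelihood for every hypothesis:
  Arrow: 0.0475 × 0.076 = 0.00361
  MetroPost: 0.1275 × 0.16 = 0.0204
  Orbit: 0.335 × 0.128 = 0.04288
  FleetOne: 0.49 × 0.01 = 0.0049
Sum = 0.07179.
P(MetroPost | evidence) = 0.0204 / 0.07179 ≈ 0.2842.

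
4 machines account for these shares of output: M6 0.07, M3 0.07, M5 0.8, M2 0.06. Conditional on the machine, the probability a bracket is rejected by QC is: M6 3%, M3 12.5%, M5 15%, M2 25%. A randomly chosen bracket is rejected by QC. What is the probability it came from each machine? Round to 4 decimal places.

Prior × likelihood for each hypothesis:
  M6: 0.07 × 0.03 = 0.0021
  M3: 0.07 × 0.125 = 0.00875
  M5: 0.8 × 0.15 = 0.12
  M2: 0.06 × 0.25 = 0.015
Total = 0.14585.
P(M6 | rejected) = 0.0021/0.14585 ≈ 0.0144
P(M3 | rejected) = 0.00875/0.14585 ≈ 0.0600
P(M5 | rejected) = 0.12/0.14585 ≈ 0.8228
P(M2 | rejected) = 0.015/0.14585 ≈ 0.1028

M6 0.0144, M3 0.0600, M5 0.8228, M2 0.1028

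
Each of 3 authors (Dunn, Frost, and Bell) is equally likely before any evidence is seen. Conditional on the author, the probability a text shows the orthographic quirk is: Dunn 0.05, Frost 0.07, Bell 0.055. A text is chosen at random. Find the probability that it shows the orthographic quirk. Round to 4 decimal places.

Since the prior is uniform, the posterior is proportional to the likelihood:
  Dunn: 0.05
  Frost: 0.07
  Bell: 0.055
P(quirk) = (1/3) × (0.05 + 0.07 + 0.055) = 0.175/3 ≈ 0.0583.

0.0583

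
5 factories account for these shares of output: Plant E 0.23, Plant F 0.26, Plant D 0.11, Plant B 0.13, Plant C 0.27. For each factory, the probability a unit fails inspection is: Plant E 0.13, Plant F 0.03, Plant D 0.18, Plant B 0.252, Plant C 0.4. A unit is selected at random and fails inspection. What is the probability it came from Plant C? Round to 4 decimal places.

0.5447

By Bayes' rule, posterior ∝ prior × likelihood:
  Plant E: 0.23 × 0.13 = 0.0299
  Plant F: 0.26 × 0.03 = 0.0078
  Plant D: 0.11 × 0.18 = 0.0198
  Plant B: 0.13 × 0.252 = 0.03276
  Plant C: 0.27 × 0.4 = 0.108
Normalizing constant = 0.19826.
P(Plant C | evidence) = 0.108 / 0.19826 ≈ 0.5447.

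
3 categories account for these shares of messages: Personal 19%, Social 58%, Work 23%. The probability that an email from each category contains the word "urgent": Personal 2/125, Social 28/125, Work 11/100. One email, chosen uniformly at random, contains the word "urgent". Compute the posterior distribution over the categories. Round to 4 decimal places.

Unnormalized posteriors (prior × likelihood):
  Personal: 0.19 × 0.016 = 0.00304
  Social: 0.58 × 0.224 = 0.12992
  Work: 0.23 × 0.11 = 0.0253
Sum = 0.15826.
P(Personal | urgent-flag) = 0.00304/0.15826 ≈ 0.0192
P(Social | urgent-flag) = 0.12992/0.15826 ≈ 0.8209
P(Work | urgent-flag) = 0.0253/0.15826 ≈ 0.1599
(Check: 0.0192+0.8209+0.1599 = 1.0000.)

Personal 0.0192, Social 0.8209, Work 0.1599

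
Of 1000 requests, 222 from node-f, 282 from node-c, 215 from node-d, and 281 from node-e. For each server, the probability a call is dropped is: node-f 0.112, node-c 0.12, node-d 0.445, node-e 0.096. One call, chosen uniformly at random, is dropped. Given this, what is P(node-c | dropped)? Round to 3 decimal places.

By Bayes' rule, posterior ∝ prior × likelihood:
  node-f: 0.222 × 0.112 = 0.024864
  node-c: 0.282 × 0.12 = 0.03384
  node-d: 0.215 × 0.445 = 0.095675
  node-e: 0.281 × 0.096 = 0.026976
Normalizing constant = 0.181355.
P(node-c | evidence) = 0.03384 / 0.181355 ≈ 0.187.

0.187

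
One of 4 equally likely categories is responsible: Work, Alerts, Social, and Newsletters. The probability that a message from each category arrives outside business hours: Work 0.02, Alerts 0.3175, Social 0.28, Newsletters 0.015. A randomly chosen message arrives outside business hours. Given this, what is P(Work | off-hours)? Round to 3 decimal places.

With a uniform prior (1/4 each), posterior ∝ likelihood:
  Work: 0.02
  Alerts: 0.3175
  Social: 0.28
  Newsletters: 0.015
Sum = 0.6325.
P(Work | evidence) = 0.02 / 0.6325 ≈ 0.032.

0.032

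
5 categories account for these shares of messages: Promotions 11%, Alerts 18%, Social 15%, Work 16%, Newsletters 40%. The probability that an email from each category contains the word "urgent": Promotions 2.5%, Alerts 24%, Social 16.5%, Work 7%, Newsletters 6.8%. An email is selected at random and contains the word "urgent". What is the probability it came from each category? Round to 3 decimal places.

Unnormalized posteriors (prior × likelihood):
  Promotions: 0.11 × 0.025 = 0.00275
  Alerts: 0.18 × 0.24 = 0.0432
  Social: 0.15 × 0.165 = 0.02475
  Work: 0.16 × 0.07 = 0.0112
  Newsletters: 0.4 × 0.068 = 0.0272
Sum = 0.1091.
P(Promotions | urgent-flag) = 0.00275/0.1091 ≈ 0.025
P(Alerts | urgent-flag) = 0.0432/0.1091 ≈ 0.396
P(Social | urgent-flag) = 0.02475/0.1091 ≈ 0.227
P(Work | urgent-flag) = 0.0112/0.1091 ≈ 0.103
P(Newsletters | urgent-flag) = 0.0272/0.1091 ≈ 0.249

Promotions 0.025, Alerts 0.396, Social 0.227, Work 0.103, Newsletters 0.249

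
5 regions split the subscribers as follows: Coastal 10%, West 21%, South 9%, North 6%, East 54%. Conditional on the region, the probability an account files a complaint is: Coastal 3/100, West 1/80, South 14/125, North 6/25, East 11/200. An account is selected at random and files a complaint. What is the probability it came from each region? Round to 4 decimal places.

Prior × likelihood for each hypothesis:
  Coastal: 0.1 × 0.03 = 0.003
  West: 0.21 × 0.0125 = 0.002625
  South: 0.09 × 0.112 = 0.01008
  North: 0.06 × 0.24 = 0.0144
  East: 0.54 × 0.055 = 0.0297
Normalizing constant = 0.059805.
P(Coastal | complaint) = 0.003/0.059805 ≈ 0.0502
P(West | complaint) = 0.002625/0.059805 ≈ 0.0439
P(South | complaint) = 0.01008/0.059805 ≈ 0.1685
P(North | complaint) = 0.0144/0.059805 ≈ 0.2408
P(East | complaint) = 0.0297/0.059805 ≈ 0.4966

Coastal 0.0502, West 0.0439, South 0.1685, North 0.2408, East 0.4966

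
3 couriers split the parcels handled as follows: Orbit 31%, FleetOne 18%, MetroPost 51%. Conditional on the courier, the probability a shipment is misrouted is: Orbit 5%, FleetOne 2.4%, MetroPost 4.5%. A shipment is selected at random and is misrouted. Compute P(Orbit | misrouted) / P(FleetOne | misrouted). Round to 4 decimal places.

3.5880

Prior × likelihood for each hypothesis:
  Orbit: 0.31 × 0.05 = 0.0155
  FleetOne: 0.18 × 0.024 = 0.00432
  MetroPost: 0.51 × 0.045 = 0.02295
Total = 0.04277.
The ratio is 0.0155 / 0.00432 (the normalizer cancels) = 3.5880.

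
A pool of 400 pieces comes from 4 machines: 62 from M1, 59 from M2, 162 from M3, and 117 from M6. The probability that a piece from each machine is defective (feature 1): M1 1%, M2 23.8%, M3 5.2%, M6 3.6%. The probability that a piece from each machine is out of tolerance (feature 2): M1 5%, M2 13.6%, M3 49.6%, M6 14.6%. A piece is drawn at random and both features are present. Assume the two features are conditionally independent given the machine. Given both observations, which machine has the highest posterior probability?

Prior × likelihood for each hypothesis:
  M1: 0.155 × 0.01 × 0.05 = 0.0000775
  M2: 0.1475 × 0.238 × 0.136 = 0.00477428
  M3: 0.405 × 0.052 × 0.496 = 0.01044576
  M6: 0.2925 × 0.036 × 0.146 = 0.00153738
Total = 0.01683492.
Largest term belongs to M3, so M3 is most probable.

M3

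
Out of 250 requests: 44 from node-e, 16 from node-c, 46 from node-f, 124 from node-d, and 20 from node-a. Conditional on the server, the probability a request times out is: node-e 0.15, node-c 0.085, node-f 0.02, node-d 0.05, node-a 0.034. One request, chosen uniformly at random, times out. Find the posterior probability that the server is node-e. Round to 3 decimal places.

Prior × likelihood for each hypothesis:
  node-e: 0.176 × 0.15 = 0.0264
  node-c: 0.064 × 0.085 = 0.00544
  node-f: 0.184 × 0.02 = 0.00368
  node-d: 0.496 × 0.05 = 0.0248
  node-a: 0.08 × 0.034 = 0.00272
Total = 0.06304.
P(node-e | evidence) = 0.0264 / 0.06304 ≈ 0.419.

0.419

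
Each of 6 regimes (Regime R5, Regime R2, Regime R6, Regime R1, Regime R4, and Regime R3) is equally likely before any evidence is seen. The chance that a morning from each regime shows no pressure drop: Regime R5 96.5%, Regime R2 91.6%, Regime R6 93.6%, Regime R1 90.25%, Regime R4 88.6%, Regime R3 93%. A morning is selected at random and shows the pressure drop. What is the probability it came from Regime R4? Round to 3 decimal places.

Taking complements, P(drop | each) = Regime R5 0.035, Regime R2 0.084, Regime R6 0.064, Regime R1 0.0975, Regime R4 0.114, Regime R3 0.07.
Since the prior is uniform, the posterior is proportional to the likelihood:
  Regime R5: 0.035
  Regime R2: 0.084
  Regime R6: 0.064
  Regime R1: 0.0975
  Regime R4: 0.114
  Regime R3: 0.07
Normalizing constant = 0.4645.
P(Regime R4 | evidence) = 0.114 / 0.4645 ≈ 0.245.

0.245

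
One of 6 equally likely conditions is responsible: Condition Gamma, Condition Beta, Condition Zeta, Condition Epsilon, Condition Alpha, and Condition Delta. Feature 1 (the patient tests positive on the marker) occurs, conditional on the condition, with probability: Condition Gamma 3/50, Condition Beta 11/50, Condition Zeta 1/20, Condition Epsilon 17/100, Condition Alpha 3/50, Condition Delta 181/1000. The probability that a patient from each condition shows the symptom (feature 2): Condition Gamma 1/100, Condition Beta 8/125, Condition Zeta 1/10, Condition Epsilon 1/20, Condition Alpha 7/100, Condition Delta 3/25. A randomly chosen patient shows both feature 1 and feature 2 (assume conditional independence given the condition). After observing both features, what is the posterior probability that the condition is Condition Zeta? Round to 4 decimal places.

Since the prior is uniform, the posterior is proportional to the likelihood:
  Condition Gamma: 0.06 × 0.01 = 0.0006
  Condition Beta: 0.22 × 0.064 = 0.01408
  Condition Zeta: 0.05 × 0.1 = 0.005
  Condition Epsilon: 0.17 × 0.05 = 0.0085
  Condition Alpha: 0.06 × 0.07 = 0.0042
  Condition Delta: 0.181 × 0.12 = 0.02172
Sum = 0.0541.
P(Condition Zeta | evidence) = 0.005 / 0.0541 ≈ 0.0924.

0.0924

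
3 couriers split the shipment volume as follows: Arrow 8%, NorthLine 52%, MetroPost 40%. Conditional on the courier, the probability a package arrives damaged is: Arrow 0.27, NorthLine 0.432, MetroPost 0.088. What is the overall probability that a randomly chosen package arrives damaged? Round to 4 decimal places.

Prior × likelihood for each hypothesis:
  Arrow: 0.08 × 0.27 = 0.0216
  NorthLine: 0.52 × 0.432 = 0.22464
  MetroPost: 0.4 × 0.088 = 0.0352
P(damaged) = 0.0216 + 0.22464 + 0.0352 = 0.28144 → 0.2814.

0.2814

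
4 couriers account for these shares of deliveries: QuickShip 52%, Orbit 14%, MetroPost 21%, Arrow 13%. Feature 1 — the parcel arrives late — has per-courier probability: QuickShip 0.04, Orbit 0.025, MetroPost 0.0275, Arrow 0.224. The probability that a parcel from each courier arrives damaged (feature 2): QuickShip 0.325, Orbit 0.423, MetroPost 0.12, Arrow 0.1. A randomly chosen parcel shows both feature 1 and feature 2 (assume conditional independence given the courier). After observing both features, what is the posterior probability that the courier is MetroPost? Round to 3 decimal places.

0.059

By Bayes' rule, posterior ∝ prior × likelihood:
  QuickShip: 0.52 × 0.04 × 0.325 = 0.00676
  Orbit: 0.14 × 0.025 × 0.423 = 0.0014805
  MetroPost: 0.21 × 0.0275 × 0.12 = 0.000693
  Arrow: 0.13 × 0.224 × 0.1 = 0.002912
Total = 0.0118455.
P(MetroPost | evidence) = 0.000693 / 0.0118455 ≈ 0.059.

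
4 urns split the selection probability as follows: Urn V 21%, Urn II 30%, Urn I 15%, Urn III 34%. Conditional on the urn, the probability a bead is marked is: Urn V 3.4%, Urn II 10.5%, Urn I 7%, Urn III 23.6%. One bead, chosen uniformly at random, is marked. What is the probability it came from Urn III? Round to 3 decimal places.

0.620

Unnormalized posteriors (prior × likelihood):
  Urn V: 0.21 × 0.034 = 0.00714
  Urn II: 0.3 × 0.105 = 0.0315
  Urn I: 0.15 × 0.07 = 0.0105
  Urn III: 0.34 × 0.236 = 0.08024
Sum = 0.12938.
P(Urn III | evidence) = 0.08024 / 0.12938 ≈ 0.620.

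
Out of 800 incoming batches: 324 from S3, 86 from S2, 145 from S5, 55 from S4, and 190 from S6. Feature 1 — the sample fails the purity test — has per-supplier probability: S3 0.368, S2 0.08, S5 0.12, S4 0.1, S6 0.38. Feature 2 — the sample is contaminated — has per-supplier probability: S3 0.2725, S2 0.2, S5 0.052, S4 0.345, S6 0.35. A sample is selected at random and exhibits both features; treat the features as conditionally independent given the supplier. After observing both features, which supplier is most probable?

Prior × likelihood for each hypothesis:
  S3: 0.405 × 0.368 × 0.2725 = 0.0406134
  S2: 0.1075 × 0.08 × 0.2 = 0.00172
  S5: 0.18125 × 0.12 × 0.052 = 0.001131
  S4: 0.06875 × 0.1 × 0.345 = 0.002371875
  S6: 0.2375 × 0.38 × 0.35 = 0.0315875
Total = 0.077423775.
Largest term belongs to S3, so S3 is most probable.

S3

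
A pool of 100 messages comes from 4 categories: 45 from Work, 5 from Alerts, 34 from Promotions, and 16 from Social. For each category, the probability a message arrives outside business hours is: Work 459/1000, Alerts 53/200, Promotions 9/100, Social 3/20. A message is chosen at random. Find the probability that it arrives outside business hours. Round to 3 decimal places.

By Bayes' rule, posterior ∝ prior × likelihood:
  Work: 0.45 × 0.459 = 0.20655
  Alerts: 0.05 × 0.265 = 0.01325
  Promotions: 0.34 × 0.09 = 0.0306
  Social: 0.16 × 0.15 = 0.024
P(off-hours) = 0.20655 + 0.01325 + 0.0306 + 0.024 = 0.2744 → 0.274.

0.274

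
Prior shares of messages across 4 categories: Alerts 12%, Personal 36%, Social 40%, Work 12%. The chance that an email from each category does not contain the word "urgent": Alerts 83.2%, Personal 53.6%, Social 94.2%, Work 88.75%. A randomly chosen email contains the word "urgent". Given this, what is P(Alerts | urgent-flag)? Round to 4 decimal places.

Taking complements, P(urgent-flag | each) = Alerts 0.168, Personal 0.464, Social 0.058, Work 0.1125.
Unnormalized posteriors (prior × likelihood):
  Alerts: 0.12 × 0.168 = 0.02016
  Personal: 0.36 × 0.464 = 0.16704
  Social: 0.4 × 0.058 = 0.0232
  Work: 0.12 × 0.1125 = 0.0135
Total = 0.2239.
P(Alerts | evidence) = 0.02016 / 0.2239 ≈ 0.0900.

0.0900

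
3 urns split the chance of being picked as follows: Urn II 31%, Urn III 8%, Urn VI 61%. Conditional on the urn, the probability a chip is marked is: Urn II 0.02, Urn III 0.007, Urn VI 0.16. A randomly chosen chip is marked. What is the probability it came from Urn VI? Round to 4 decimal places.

0.9352

Prior × likelihood for each hypothesis:
  Urn II: 0.31 × 0.02 = 0.0062
  Urn III: 0.08 × 0.007 = 0.00056
  Urn VI: 0.61 × 0.16 = 0.0976
Total = 0.10436.
P(Urn VI | evidence) = 0.0976 / 0.10436 ≈ 0.9352.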